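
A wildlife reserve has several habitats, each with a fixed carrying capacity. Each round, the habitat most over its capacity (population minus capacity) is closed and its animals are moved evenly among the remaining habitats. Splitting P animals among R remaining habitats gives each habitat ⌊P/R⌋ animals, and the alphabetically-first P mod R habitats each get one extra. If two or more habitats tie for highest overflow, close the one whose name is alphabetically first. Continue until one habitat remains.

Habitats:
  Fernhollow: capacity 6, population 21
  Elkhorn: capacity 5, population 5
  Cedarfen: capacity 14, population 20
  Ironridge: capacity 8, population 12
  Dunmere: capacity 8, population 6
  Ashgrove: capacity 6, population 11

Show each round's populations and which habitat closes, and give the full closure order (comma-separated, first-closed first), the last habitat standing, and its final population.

Round 1: Ashgrove=11 Cedarfen=20 Dunmere=6 Elkhorn=5 Fernhollow=21 Ironridge=12 → close Fernhollow (overflow 15)
  21÷5 = 4 each, +1 to first 1
Round 2: Ashgrove=16 Cedarfen=24 Dunmere=10 Elkhorn=9 Ironridge=16 → close Ashgrove (overflow 10)
  16÷4 = 4 each, +1 to first 0
Round 3: Cedarfen=28 Dunmere=14 Elkhorn=13 Ironridge=20 → close Cedarfen (overflow 14)
  28÷3 = 9 each, +1 to first 1
Round 4: Dunmere=24 Elkhorn=22 Ironridge=29 → close Ironridge (overflow 21)
  29÷2 = 14 each, +1 to first 1
Round 5: Dunmere=39 Elkhorn=36 → close Dunmere (overflow 31)
  39÷1 = 39 each, +1 to first 0

Closure order: Fernhollow, Ashgrove, Cedarfen, Ironridge, Dunmere
Last habitat: Elkhorn with 75 animals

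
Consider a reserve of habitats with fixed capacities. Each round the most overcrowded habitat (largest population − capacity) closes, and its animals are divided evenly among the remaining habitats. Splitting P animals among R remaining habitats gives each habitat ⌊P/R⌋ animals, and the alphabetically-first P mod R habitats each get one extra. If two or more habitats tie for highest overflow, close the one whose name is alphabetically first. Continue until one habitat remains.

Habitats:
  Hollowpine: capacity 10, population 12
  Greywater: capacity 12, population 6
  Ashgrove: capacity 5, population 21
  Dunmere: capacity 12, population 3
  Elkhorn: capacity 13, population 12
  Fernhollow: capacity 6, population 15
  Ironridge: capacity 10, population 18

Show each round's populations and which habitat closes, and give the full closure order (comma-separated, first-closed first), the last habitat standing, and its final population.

Closure order: Ashgrove, Fernhollow, Ironridge, Hollowpine, Elkhorn, Greywater
Last habitat: Dunmere with 87 animals

Round 1: Ashgrove=21 Dunmere=3 Elkhorn=12 Fernhollow=15 Greywater=6 Hollowpine=12 Ironridge=18 → close Ashgrove (overflow 16)
  21÷6 = 3 each, +1 to first 3
Round 2: Dunmere=7 Elkhorn=16 Fernhollow=19 Greywater=9 Hollowpine=15 Ironridge=21 → close Fernhollow (overflow 13)
  19÷5 = 3 each, +1 to first 4
Round 3: Dunmere=11 Elkhorn=20 Greywater=13 Hollowpine=19 Ironridge=24 → close Ironridge (overflow 14)
  24÷4 = 6 each, +1 to first 0
Round 4: Dunmere=17 Elkhorn=26 Greywater=19 Hollowpine=25 → close Hollowpine (overflow 15)
  25÷3 = 8 each, +1 to first 1
Round 5: Dunmere=26 Elkhorn=34 Greywater=27 → close Elkhorn (overflow 21)
  34÷2 = 17 each, +1 to first 0
Round 6: Dunmere=43 Greywater=44 → close Greywater (overflow 32)
  44÷1 = 44 each, +1 to first 0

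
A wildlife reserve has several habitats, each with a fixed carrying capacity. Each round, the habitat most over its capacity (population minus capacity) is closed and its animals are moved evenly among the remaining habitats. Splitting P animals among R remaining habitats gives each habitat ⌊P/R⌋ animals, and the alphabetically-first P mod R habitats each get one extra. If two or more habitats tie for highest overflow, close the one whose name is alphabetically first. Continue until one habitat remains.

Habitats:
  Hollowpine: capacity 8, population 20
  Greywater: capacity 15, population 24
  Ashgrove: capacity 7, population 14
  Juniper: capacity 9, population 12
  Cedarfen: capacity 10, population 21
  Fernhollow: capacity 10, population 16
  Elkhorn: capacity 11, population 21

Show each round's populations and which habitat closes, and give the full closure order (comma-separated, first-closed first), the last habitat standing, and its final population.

Closure order: Hollowpine, Cedarfen, Elkhorn, Ashgrove, Greywater, Fernhollow
Last habitat: Juniper with 128 animals

Round 1: Ashgrove=14 Cedarfen=21 Elkhorn=21 Fernhollow=16 Greywater=24 Hollowpine=20 Juniper=12 → close Hollowpine (overflow 12)
  20÷6 = 3 each, +1 to first 2
Round 2: Ashgrove=18 Cedarfen=25 Elkhorn=24 Fernhollow=19 Greywater=27 Juniper=15 → close Cedarfen (overflow 15)
  25÷5 = 5 each, +1 to first 0
Round 3: Ashgrove=23 Elkhorn=29 Fernhollow=24 Greywater=32 Juniper=20 → close Elkhorn (overflow 18)
  29÷4 = 7 each, +1 to first 1
Round 4: Ashgrove=31 Fernhollow=31 Greywater=39 Juniper=27 → close Ashgrove (overflow 24)
  31÷3 = 10 each, +1 to first 1
Round 5: Fernhollow=42 Greywater=49 Juniper=37 → close Greywater (overflow 34)
  49÷2 = 24 each, +1 to first 1
Round 6: Fernhollow=67 Juniper=61 → close Fernhollow (overflow 57)
  67÷1 = 67 each, +1 to first 0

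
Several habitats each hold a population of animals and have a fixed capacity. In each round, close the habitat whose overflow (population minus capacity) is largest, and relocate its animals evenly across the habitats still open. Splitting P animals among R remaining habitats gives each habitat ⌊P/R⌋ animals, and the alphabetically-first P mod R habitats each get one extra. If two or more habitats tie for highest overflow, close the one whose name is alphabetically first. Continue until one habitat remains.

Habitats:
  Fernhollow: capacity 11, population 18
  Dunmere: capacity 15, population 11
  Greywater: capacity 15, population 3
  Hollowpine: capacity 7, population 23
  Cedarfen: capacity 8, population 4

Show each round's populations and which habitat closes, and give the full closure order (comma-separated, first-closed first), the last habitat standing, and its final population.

Closure order: Hollowpine, Fernhollow, Cedarfen, Dunmere
Last habitat: Greywater with 59 animals

Round 1: Cedarfen=4 Dunmere=11 Fernhollow=18 Greywater=3 Hollowpine=23 → close Hollowpine (overflow 16)
  23÷4 = 5 each, +1 to first 3
Round 2: Cedarfen=10 Dunmere=17 Fernhollow=24 Greywater=8 → close Fernhollow (overflow 13)
  24÷3 = 8 each, +1 to first 0
Round 3: Cedarfen=18 Dunmere=25 Greywater=16 → close Cedarfen (overflow 10)
  18÷2 = 9 each, +1 to first 0
Round 4: Dunmere=34 Greywater=25 → close Dunmere (overflow 19)
  34÷1 = 34 each, +1 to first 0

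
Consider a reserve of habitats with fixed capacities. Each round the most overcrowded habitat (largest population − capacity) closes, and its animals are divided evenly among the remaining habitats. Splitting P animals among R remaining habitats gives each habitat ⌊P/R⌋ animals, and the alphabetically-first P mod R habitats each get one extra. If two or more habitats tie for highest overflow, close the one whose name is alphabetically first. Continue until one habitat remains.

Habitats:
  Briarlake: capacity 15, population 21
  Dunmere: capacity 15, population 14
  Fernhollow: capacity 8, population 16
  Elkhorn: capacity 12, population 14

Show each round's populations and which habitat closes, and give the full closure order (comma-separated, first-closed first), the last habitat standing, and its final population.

Closure order: Fernhollow, Briarlake, Elkhorn
Last habitat: Dunmere with 65 animals

Round 1: Briarlake=21 Dunmere=14 Elkhorn=14 Fernhollow=16 → close Fernhollow (overflow 8)
  16÷3 = 5 each, +1 to first 1
Round 2: Briarlake=27 Dunmere=19 Elkhorn=19 → close Briarlake (overflow 12)
  27÷2 = 13 each, +1 to first 1
Round 3: Dunmere=33 Elkhorn=32 → close Elkhorn (overflow 20)
  32÷1 = 32 each, +1 to first 0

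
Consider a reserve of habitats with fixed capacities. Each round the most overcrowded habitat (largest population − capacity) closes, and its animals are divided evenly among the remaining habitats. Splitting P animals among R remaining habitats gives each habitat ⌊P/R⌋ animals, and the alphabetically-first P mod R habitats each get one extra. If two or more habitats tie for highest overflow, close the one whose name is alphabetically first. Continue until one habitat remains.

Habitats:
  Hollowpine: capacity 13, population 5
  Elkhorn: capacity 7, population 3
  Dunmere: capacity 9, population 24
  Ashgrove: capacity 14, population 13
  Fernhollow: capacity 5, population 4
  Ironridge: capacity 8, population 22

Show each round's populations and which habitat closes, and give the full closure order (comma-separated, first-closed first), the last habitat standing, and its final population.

Round 1: Ashgrove=13 Dunmere=24 Elkhorn=3 Fernhollow=4 Hollowpine=5 Ironridge=22 → close Dunmere (overflow 15)
  24÷5 = 4 each, +1 to first 4
Round 2: Ashgrove=18 Elkhorn=8 Fernhollow=9 Hollowpine=10 Ironridge=26 → close Ironridge (overflow 18)
  26÷4 = 6 each, +1 to first 2
Round 3: Ashgrove=25 Elkhorn=15 Fernhollow=15 Hollowpine=16 → close Ashgrove (overflow 11)
  25÷3 = 8 each, +1 to first 1
Round 4: Elkhorn=24 Fernhollow=23 Hollowpine=24 → close Fernhollow (overflow 18)
  23÷2 = 11 each, +1 to first 1
Round 5: Elkhorn=36 Hollowpine=35 → close Elkhorn (overflow 29)
  36÷1 = 36 each, +1 to first 0

Closure order: Dunmere, Ironridge, Ashgrove, Fernhollow, Elkhorn
Last habitat: Hollowpine with 71 animals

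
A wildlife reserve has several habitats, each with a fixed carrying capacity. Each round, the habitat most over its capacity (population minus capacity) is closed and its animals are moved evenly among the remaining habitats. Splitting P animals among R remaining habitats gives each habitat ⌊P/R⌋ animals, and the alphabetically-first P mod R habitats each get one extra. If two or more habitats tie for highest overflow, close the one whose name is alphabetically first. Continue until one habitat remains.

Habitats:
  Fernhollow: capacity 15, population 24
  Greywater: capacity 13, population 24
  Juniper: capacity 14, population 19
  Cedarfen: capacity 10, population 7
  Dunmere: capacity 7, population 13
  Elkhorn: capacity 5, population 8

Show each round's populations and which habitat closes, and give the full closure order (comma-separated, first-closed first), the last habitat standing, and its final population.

Closure order: Greywater, Fernhollow, Dunmere, Juniper, Elkhorn
Last habitat: Cedarfen with 95 animals

Round 1: Cedarfen=7 Dunmere=13 Elkhorn=8 Fernhollow=24 Greywater=24 Juniper=19 → close Greywater (overflow 11)
  24÷5 = 4 each, +1 to first 4
Round 2: Cedarfen=12 Dunmere=18 Elkhorn=13 Fernhollow=29 Juniper=23 → close Fernhollow (overflow 14)
  29÷4 = 7 each, +1 to first 1
Round 3: Cedarfen=20 Dunmere=25 Elkhorn=20 Juniper=30 → close Dunmere (overflow 18)
  25÷3 = 8 each, +1 to first 1
Round 4: Cedarfen=29 Elkhorn=28 Juniper=38 → close Juniper (overflow 24)
  38÷2 = 19 each, +1 to first 0
Round 5: Cedarfen=48 Elkhorn=47 → close Elkhorn (overflow 42)
  47÷1 = 47 each, +1 to first 0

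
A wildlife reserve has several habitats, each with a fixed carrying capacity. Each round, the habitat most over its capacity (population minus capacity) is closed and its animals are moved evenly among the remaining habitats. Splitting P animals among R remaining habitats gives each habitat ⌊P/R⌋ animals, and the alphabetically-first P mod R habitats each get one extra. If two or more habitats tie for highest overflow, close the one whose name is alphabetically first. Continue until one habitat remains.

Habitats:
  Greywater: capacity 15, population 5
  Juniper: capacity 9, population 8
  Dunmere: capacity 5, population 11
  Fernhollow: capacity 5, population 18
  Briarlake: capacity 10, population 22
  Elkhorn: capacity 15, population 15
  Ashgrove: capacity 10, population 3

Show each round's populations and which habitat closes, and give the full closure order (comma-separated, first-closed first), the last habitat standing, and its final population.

Closure order: Fernhollow, Briarlake, Dunmere, Elkhorn, Juniper, Ashgrove
Last habitat: Greywater with 82 animals

Round 1: Ashgrove=3 Briarlake=22 Dunmere=11 Elkhorn=15 Fernhollow=18 Greywater=5 Juniper=8 → close Fernhollow (overflow 13)
  18÷6 = 3 each, +1 to first 0
Round 2: Ashgrove=6 Briarlake=25 Dunmere=14 Elkhorn=18 Greywater=8 Juniper=11 → close Briarlake (overflow 15)
  25÷5 = 5 each, +1 to first 0
Round 3: Ashgrove=11 Dunmere=19 Elkhorn=23 Greywater=13 Juniper=16 → close Dunmere (overflow 14)
  19÷4 = 4 each, +1 to first 3
Round 4: Ashgrove=16 Elkhorn=28 Greywater=18 Juniper=20 → close Elkhorn (overflow 13)
  28÷3 = 9 each, +1 to first 1
Round 5: Ashgrove=26 Greywater=27 Juniper=29 → close Juniper (overflow 20)
  29÷2 = 14 each, +1 to first 1
Round 6: Ashgrove=41 Greywater=41 → close Ashgrove (overflow 31)
  41÷1 = 41 each, +1 to first 0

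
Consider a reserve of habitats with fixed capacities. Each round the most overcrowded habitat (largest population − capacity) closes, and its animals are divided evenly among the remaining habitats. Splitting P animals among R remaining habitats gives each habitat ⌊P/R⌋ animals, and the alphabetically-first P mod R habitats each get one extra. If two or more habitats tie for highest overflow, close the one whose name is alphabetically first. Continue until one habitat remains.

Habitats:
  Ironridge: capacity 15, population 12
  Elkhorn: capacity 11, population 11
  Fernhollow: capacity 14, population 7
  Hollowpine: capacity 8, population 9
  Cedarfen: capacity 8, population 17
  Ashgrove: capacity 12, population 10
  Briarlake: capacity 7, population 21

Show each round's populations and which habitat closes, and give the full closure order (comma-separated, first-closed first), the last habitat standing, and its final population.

Closure order: Briarlake, Cedarfen, Elkhorn, Hollowpine, Ashgrove, Ironridge
Last habitat: Fernhollow with 87 animals

Round 1: Ashgrove=10 Briarlake=21 Cedarfen=17 Elkhorn=11 Fernhollow=7 Hollowpine=9 Ironridge=12 → close Briarlake (overflow 14)
  21÷6 = 3 each, +1 to first 3
Round 2: Ashgrove=14 Cedarfen=21 Elkhorn=15 Fernhollow=10 Hollowpine=12 Ironridge=15 → close Cedarfen (overflow 13)
  21÷5 = 4 each, +1 to first 1
Round 3: Ashgrove=19 Elkhorn=19 Fernhollow=14 Hollowpine=16 Ironridge=19 → close Elkhorn (overflow 8)
  19÷4 = 4 each, +1 to first 3
Round 4: Ashgrove=24 Fernhollow=19 Hollowpine=21 Ironridge=23 → close Hollowpine (overflow 13)
  21÷3 = 7 each, +1 to first 0
Round 5: Ashgrove=31 Fernhollow=26 Ironridge=30 → close Ashgrove (overflow 19)
  31÷2 = 15 each, +1 to first 1
Round 6: Fernhollow=42 Ironridge=45 → close Ironridge (overflow 30)
  45÷1 = 45 each, +1 to first 0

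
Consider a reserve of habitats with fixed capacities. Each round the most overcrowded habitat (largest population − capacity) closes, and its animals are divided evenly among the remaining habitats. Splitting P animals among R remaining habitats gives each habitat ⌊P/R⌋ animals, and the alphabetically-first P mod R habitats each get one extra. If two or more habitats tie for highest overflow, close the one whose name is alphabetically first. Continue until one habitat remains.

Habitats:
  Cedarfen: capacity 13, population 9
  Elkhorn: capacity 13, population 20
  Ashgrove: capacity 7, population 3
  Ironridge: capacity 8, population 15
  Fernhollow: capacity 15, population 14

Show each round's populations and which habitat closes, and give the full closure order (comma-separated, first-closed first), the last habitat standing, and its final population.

Closure order: Elkhorn, Ironridge, Fernhollow, Ashgrove
Last habitat: Cedarfen with 61 animals

Round 1: Ashgrove=3 Cedarfen=9 Elkhorn=20 Fernhollow=14 Ironridge=15 → close Elkhorn (overflow 7)
  20÷4 = 5 each, +1 to first 0
Round 2: Ashgrove=8 Cedarfen=14 Fernhollow=19 Ironridge=20 → close Ironridge (overflow 12)
  20÷3 = 6 each, +1 to first 2
Round 3: Ashgrove=15 Cedarfen=21 Fernhollow=25 → close Fernhollow (overflow 10)
  25÷2 = 12 each, +1 to first 1
Round 4: Ashgrove=28 Cedarfen=33 → close Ashgrove (overflow 21)
  28÷1 = 28 each, +1 to first 0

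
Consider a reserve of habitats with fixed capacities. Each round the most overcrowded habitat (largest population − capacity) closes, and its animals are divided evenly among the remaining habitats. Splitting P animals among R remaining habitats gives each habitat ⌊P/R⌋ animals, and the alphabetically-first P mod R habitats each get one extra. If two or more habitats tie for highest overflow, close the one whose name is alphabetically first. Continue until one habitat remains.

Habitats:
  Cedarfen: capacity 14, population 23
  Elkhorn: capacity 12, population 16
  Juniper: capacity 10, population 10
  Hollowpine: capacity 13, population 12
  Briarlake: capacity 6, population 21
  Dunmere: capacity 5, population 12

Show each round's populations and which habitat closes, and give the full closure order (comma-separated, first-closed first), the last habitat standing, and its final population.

Round 1: Briarlake=21 Cedarfen=23 Dunmere=12 Elkhorn=16 Hollowpine=12 Juniper=10 → close Briarlake (overflow 15)
  21÷5 = 4 each, +1 to first 1
Round 2: Cedarfen=28 Dunmere=16 Elkhorn=20 Hollowpine=16 Juniper=14 → close Cedarfen (overflow 14)
  28÷4 = 7 each, +1 to first 0
Round 3: Dunmere=23 Elkhorn=27 Hollowpine=23 Juniper=21 → close Dunmere (overflow 18)
  23÷3 = 7 each, +1 to first 2
Round 4: Elkhorn=35 Hollowpine=31 Juniper=28 → close Elkhorn (overflow 23)
  35÷2 = 17 each, +1 to first 1
Round 5: Hollowpine=49 Juniper=45 → close Hollowpine (overflow 36)
  49÷1 = 49 each, +1 to first 0

Closure order: Briarlake, Cedarfen, Dunmere, Elkhorn, Hollowpine
Last habitat: Juniper with 94 animals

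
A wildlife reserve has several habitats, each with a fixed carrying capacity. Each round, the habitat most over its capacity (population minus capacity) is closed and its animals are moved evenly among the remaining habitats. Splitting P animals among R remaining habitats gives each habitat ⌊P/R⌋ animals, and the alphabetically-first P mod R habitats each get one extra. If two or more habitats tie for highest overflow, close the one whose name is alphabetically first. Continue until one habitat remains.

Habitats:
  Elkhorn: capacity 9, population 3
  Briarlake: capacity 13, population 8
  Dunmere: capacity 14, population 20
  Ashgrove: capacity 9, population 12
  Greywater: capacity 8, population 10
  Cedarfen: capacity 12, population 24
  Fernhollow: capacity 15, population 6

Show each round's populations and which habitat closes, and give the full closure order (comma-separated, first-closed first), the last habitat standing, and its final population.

Round 1: Ashgrove=12 Briarlake=8 Cedarfen=24 Dunmere=20 Elkhorn=3 Fernhollow=6 Greywater=10 → close Cedarfen (overflow 12)
  24÷6 = 4 each, +1 to first 0
Round 2: Ashgrove=16 Briarlake=12 Dunmere=24 Elkhorn=7 Fernhollow=10 Greywater=14 → close Dunmere (overflow 10)
  24÷5 = 4 each, +1 to first 4
Round 3: Ashgrove=21 Briarlake=17 Elkhorn=12 Fernhollow=15 Greywater=18 → close Ashgrove (overflow 12)
  21÷4 = 5 each, +1 to first 1
Round 4: Briarlake=23 Elkhorn=17 Fernhollow=20 Greywater=23 → close Greywater (overflow 15)
  23÷3 = 7 each, +1 to first 2
Round 5: Briarlake=31 Elkhorn=25 Fernhollow=27 → close Briarlake (overflow 18)
  31÷2 = 15 each, +1 to first 1
Round 6: Elkhorn=41 Fernhollow=42 → close Elkhorn (overflow 32)
  41÷1 = 41 each, +1 to first 0

Closure order: Cedarfen, Dunmere, Ashgrove, Greywater, Briarlake, Elkhorn
Last habitat: Fernhollow with 83 animals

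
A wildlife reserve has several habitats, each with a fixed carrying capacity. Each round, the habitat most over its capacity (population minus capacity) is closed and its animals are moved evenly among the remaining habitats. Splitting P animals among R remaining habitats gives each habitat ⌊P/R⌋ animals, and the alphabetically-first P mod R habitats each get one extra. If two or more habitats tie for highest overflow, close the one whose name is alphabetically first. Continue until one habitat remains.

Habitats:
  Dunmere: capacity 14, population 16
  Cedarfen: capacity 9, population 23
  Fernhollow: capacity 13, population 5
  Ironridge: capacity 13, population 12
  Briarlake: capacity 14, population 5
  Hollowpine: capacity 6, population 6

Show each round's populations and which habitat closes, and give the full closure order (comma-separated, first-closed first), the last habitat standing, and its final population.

Round 1: Briarlake=5 Cedarfen=23 Dunmere=16 Fernhollow=5 Hollowpine=6 Ironridge=12 → close Cedarfen (overflow 14)
  23÷5 = 4 each, +1 to first 3
Round 2: Briarlake=10 Dunmere=21 Fernhollow=10 Hollowpine=10 Ironridge=16 → close Dunmere (overflow 7)
  21÷4 = 5 each, +1 to first 1
Round 3: Briarlake=16 Fernhollow=15 Hollowpine=15 Ironridge=21 → close Hollowpine (overflow 9)
  15÷3 = 5 each, +1 to first 0
Round 4: Briarlake=21 Fernhollow=20 Ironridge=26 → close Ironridge (overflow 13)
  26÷2 = 13 each, +1 to first 0
Round 5: Briarlake=34 Fernhollow=33 → close Briarlake (overflow 20)
  34÷1 = 34 each, +1 to first 0

Closure order: Cedarfen, Dunmere, Hollowpine, Ironridge, Briarlake
Last habitat: Fernhollow with 67 animals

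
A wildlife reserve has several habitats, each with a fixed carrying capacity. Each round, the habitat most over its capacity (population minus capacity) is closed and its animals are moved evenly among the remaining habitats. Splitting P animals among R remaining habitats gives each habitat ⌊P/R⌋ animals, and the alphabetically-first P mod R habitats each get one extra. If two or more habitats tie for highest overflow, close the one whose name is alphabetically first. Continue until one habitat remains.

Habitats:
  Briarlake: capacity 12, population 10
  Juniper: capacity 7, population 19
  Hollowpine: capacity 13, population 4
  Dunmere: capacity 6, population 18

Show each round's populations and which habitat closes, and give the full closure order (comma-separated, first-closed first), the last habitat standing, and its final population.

Round 1: Briarlake=10 Dunmere=18 Hollowpine=4 Juniper=19 → close Dunmere (overflow 12)
  18÷3 = 6 each, +1 to first 0
Round 2: Briarlake=16 Hollowpine=10 Juniper=25 → close Juniper (overflow 18)
  25÷2 = 12 each, +1 to first 1
Round 3: Briarlake=29 Hollowpine=22 → close Briarlake (overflow 17)
  29÷1 = 29 each, +1 to first 0

Closure order: Dunmere, Juniper, Briarlake
Last habitat: Hollowpine with 51 animals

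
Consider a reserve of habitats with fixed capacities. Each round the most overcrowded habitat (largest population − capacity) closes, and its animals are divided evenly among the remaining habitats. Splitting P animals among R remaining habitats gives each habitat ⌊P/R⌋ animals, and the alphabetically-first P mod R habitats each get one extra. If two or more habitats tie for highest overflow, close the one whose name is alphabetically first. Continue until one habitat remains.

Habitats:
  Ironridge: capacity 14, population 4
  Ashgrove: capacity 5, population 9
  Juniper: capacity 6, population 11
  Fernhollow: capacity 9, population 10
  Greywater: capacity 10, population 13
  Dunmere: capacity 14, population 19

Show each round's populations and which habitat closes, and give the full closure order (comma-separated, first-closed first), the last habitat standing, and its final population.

Round 1: Ashgrove=9 Dunmere=19 Fernhollow=10 Greywater=13 Ironridge=4 Juniper=11 → close Dunmere (overflow 5)
  19÷5 = 3 each, +1 to first 4
Round 2: Ashgrove=13 Fernhollow=14 Greywater=17 Ironridge=8 Juniper=14 → close Ashgrove (overflow 8)
  13÷4 = 3 each, +1 to first 1
Round 3: Fernhollow=18 Greywater=20 Ironridge=11 Juniper=17 → close Juniper (overflow 11)
  17÷3 = 5 each, +1 to first 2
Round 4: Fernhollow=24 Greywater=26 Ironridge=16 → close Greywater (overflow 16)
  26÷2 = 13 each, +1 to first 0
Round 5: Fernhollow=37 Ironridge=29 → close Fernhollow (overflow 28)
  37÷1 = 37 each, +1 to first 0

Closure order: Dunmere, Ashgrove, Juniper, Greywater, Fernhollow
Last habitat: Ironridge with 66 animals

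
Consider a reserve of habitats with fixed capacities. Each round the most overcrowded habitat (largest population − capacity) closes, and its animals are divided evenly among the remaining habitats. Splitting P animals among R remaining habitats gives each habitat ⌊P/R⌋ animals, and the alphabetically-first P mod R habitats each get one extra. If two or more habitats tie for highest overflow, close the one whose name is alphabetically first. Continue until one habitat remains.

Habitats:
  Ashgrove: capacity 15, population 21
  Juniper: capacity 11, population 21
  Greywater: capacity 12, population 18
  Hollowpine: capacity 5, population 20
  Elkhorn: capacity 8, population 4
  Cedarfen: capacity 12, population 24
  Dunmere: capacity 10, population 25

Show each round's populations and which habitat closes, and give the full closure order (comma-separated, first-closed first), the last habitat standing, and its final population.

Round 1: Ashgrove=21 Cedarfen=24 Dunmere=25 Elkhorn=4 Greywater=18 Hollowpine=20 Juniper=21 → close Dunmere (overflow 15)
  25÷6 = 4 each, +1 to first 1
Round 2: Ashgrove=26 Cedarfen=28 Elkhorn=8 Greywater=22 Hollowpine=24 Juniper=25 → close Hollowpine (overflow 19)
  24÷5 = 4 each, +1 to first 4
Round 3: Ashgrove=31 Cedarfen=33 Elkhorn=13 Greywater=27 Juniper=29 → close Cedarfen (overflow 21)
  33÷4 = 8 each, +1 to first 1
Round 4: Ashgrove=40 Elkhorn=21 Greywater=35 Juniper=37 → close Juniper (overflow 26)
  37÷3 = 12 each, +1 to first 1
Round 5: Ashgrove=53 Elkhorn=33 Greywater=47 → close Ashgrove (overflow 38)
  53÷2 = 26 each, +1 to first 1
Round 6: Elkhorn=60 Greywater=73 → close Greywater (overflow 61)
  73÷1 = 73 each, +1 to first 0

Closure order: Dunmere, Hollowpine, Cedarfen, Juniper, Ashgrove, Greywater
Last habitat: Elkhorn with 133 animals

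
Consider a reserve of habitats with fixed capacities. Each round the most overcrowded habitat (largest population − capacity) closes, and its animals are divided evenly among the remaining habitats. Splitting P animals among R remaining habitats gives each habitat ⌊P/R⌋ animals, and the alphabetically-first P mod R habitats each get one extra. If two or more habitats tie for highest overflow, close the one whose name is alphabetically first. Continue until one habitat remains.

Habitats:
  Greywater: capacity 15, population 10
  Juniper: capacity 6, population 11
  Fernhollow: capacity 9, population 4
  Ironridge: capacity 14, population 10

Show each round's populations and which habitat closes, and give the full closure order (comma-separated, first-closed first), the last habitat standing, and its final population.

Round 1: Fernhollow=4 Greywater=10 Ironridge=10 Juniper=11 → close Juniper (overflow 5)
  11÷3 = 3 each, +1 to first 2
Round 2: Fernhollow=8 Greywater=14 Ironridge=13 → close Fernhollow (overflow -1)
  8÷2 = 4 each, +1 to first 0
Round 3: Greywater=18 Ironridge=17 → close Greywater (overflow 3)
  18÷1 = 18 each, +1 to first 0

Closure order: Juniper, Fernhollow, Greywater
Last habitat: Ironridge with 35 animals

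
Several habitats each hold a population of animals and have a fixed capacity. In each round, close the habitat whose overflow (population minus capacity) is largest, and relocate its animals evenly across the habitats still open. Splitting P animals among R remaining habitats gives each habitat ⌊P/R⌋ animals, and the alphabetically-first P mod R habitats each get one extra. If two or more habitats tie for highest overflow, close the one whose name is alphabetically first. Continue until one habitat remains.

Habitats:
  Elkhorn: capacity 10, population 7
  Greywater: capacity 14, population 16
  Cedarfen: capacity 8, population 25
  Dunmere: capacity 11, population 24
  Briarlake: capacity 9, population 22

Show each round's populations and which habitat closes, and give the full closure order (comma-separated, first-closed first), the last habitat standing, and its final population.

Closure order: Cedarfen, Briarlake, Dunmere, Greywater
Last habitat: Elkhorn with 94 animals

Round 1: Briarlake=22 Cedarfen=25 Dunmere=24 Elkhorn=7 Greywater=16 → close Cedarfen (overflow 17)
  25÷4 = 6 each, +1 to first 1
Round 2: Briarlake=29 Dunmere=30 Elkhorn=13 Greywater=22 → close Briarlake (overflow 20)
  29÷3 = 9 each, +1 to first 2
Round 3: Dunmere=40 Elkhorn=23 Greywater=31 → close Dunmere (overflow 29)
  40÷2 = 20 each, +1 to first 0
Round 4: Elkhorn=43 Greywater=51 → close Greywater (overflow 37)
  51÷1 = 51 each, +1 to first 0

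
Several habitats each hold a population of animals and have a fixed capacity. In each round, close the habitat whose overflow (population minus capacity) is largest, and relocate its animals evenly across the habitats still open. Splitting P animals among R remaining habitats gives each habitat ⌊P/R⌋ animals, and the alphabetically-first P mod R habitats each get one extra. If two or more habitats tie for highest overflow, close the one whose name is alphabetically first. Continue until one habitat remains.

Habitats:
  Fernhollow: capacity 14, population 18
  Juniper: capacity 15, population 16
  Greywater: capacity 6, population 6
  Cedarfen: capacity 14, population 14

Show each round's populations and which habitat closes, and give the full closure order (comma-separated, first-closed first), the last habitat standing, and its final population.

Closure order: Fernhollow, Juniper, Cedarfen
Last habitat: Greywater with 54 animals

Round 1: Cedarfen=14 Fernhollow=18 Greywater=6 Juniper=16 → close Fernhollow (overflow 4)
  18÷3 = 6 each, +1 to first 0
Round 2: Cedarfen=20 Greywater=12 Juniper=22 → close Juniper (overflow 7)
  22÷2 = 11 each, +1 to first 0
Round 3: Cedarfen=31 Greywater=23 → close Cedarfen (overflow 17)
  31÷1 = 31 each, +1 to first 0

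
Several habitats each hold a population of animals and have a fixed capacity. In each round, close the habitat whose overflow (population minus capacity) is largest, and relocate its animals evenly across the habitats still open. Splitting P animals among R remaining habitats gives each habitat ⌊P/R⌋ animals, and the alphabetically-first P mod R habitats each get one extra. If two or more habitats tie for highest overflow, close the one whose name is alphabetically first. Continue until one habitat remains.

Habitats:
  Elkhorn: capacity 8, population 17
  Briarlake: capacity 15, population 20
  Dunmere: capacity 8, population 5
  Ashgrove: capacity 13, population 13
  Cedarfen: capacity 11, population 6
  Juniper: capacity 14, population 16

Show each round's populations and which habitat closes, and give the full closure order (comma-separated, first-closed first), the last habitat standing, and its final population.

Closure order: Elkhorn, Briarlake, Juniper, Ashgrove, Dunmere
Last habitat: Cedarfen with 77 animals

Round 1: Ashgrove=13 Briarlake=20 Cedarfen=6 Dunmere=5 Elkhorn=17 Juniper=16 → close Elkhorn (overflow 9)
  17÷5 = 3 each, +1 to first 2
Round 2: Ashgrove=17 Briarlake=24 Cedarfen=9 Dunmere=8 Juniper=19 → close Briarlake (overflow 9)
  24÷4 = 6 each, +1 to first 0
Round 3: Ashgrove=23 Cedarfen=15 Dunmere=14 Juniper=25 → close Juniper (overflow 11)
  25÷3 = 8 each, +1 to first 1
Round 4: Ashgrove=32 Cedarfen=23 Dunmere=22 → close Ashgrove (overflow 19)
  32÷2 = 16 each, +1 to first 0
Round 5: Cedarfen=39 Dunmere=38 → close Dunmere (overflow 30)
  38÷1 = 38 each, +1 to first 0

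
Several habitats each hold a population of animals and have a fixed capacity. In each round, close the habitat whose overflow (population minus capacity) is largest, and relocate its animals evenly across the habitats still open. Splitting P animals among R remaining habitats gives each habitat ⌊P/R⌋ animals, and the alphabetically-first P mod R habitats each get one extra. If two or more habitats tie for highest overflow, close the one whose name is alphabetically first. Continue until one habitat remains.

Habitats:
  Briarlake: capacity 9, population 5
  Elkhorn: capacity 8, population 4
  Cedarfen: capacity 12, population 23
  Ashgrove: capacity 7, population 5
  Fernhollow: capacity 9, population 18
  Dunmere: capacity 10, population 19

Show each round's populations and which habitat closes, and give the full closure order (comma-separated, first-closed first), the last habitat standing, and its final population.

Closure order: Cedarfen, Dunmere, Fernhollow, Ashgrove, Briarlake
Last habitat: Elkhorn with 74 animals

Round 1: Ashgrove=5 Briarlake=5 Cedarfen=23 Dunmere=19 Elkhorn=4 Fernhollow=18 → close Cedarfen (overflow 11)
  23÷5 = 4 each, +1 to first 3
Round 2: Ashgrove=10 Briarlake=10 Dunmere=24 Elkhorn=8 Fernhollow=22 → close Dunmere (overflow 14)
  24÷4 = 6 each, +1 to first 0
Round 3: Ashgrove=16 Briarlake=16 Elkhorn=14 Fernhollow=28 → close Fernhollow (overflow 19)
  28÷3 = 9 each, +1 to first 1
Round 4: Ashgrove=26 Briarlake=25 Elkhorn=23 → close Ashgrove (overflow 19)
  26÷2 = 13 each, +1 to first 0
Round 5: Briarlake=38 Elkhorn=36 → close Briarlake (overflow 29)
  38÷1 = 38 each, +1 to first 0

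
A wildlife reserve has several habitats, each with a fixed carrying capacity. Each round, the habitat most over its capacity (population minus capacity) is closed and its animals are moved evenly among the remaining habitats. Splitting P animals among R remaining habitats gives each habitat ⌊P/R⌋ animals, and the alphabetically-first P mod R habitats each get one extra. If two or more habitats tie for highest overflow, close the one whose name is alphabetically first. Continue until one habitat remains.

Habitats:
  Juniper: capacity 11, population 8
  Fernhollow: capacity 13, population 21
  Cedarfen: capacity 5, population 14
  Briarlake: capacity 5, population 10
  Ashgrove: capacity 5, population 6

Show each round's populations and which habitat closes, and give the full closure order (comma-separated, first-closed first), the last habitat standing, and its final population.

Closure order: Cedarfen, Fernhollow, Briarlake, Ashgrove
Last habitat: Juniper with 59 animals

Round 1: Ashgrove=6 Briarlake=10 Cedarfen=14 Fernhollow=21 Juniper=8 → close Cedarfen (overflow 9)
  14÷4 = 3 each, +1 to first 2
Round 2: Ashgrove=10 Briarlake=14 Fernhollow=24 Juniper=11 → close Fernhollow (overflow 11)
  24÷3 = 8 each, +1 to first 0
Round 3: Ashgrove=18 Briarlake=22 Juniper=19 → close Briarlake (overflow 17)
  22÷2 = 11 each, +1 to first 0
Round 4: Ashgrove=29 Juniper=30 → close Ashgrove (overflow 24)
  29÷1 = 29 each, +1 to first 0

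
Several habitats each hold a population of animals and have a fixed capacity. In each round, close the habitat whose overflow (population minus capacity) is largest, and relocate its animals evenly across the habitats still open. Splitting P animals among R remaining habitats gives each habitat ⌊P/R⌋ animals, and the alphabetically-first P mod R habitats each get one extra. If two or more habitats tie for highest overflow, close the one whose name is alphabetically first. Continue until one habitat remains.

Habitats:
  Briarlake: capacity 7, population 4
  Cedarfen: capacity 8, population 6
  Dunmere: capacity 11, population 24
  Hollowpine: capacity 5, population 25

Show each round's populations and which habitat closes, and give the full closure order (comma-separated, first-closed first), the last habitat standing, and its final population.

Closure order: Hollowpine, Dunmere, Briarlake
Last habitat: Cedarfen with 59 animals

Round 1: Briarlake=4 Cedarfen=6 Dunmere=24 Hollowpine=25 → close Hollowpine (overflow 20)
  25÷3 = 8 each, +1 to first 1
Round 2: Briarlake=13 Cedarfen=14 Dunmere=32 → close Dunmere (overflow 21)
  32÷2 = 16 each, +1 to first 0
Round 3: Briarlake=29 Cedarfen=30 → close Briarlake (overflow 22)
  29÷1 = 29 each, +1 to first 0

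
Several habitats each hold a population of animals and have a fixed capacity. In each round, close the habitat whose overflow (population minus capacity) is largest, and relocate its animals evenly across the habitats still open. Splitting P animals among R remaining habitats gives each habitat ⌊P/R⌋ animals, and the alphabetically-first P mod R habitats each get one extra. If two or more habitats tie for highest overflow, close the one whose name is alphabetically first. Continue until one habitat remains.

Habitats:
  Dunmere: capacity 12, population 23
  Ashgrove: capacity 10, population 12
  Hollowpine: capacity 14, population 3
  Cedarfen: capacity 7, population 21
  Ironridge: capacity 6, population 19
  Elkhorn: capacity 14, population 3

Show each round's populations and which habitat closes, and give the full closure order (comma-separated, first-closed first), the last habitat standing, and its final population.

Closure order: Cedarfen, Ironridge, Dunmere, Ashgrove, Elkhorn
Last habitat: Hollowpine with 81 animals

Round 1: Ashgrove=12 Cedarfen=21 Dunmere=23 Elkhorn=3 Hollowpine=3 Ironridge=19 → close Cedarfen (overflow 14)
  21÷5 = 4 each, +1 to first 1
Round 2: Ashgrove=17 Dunmere=27 Elkhorn=7 Hollowpine=7 Ironridge=23 → close Ironridge (overflow 17)
  23÷4 = 5 each, +1 to first 3
Round 3: Ashgrove=23 Dunmere=33 Elkhorn=13 Hollowpine=12 → close Dunmere (overflow 21)
  33÷3 = 11 each, +1 to first 0
Round 4: Ashgrove=34 Elkhorn=24 Hollowpine=23 → close Ashgrove (overflow 24)
  34÷2 = 17 each, +1 to first 0
Round 5: Elkhorn=41 Hollowpine=40 → close Elkhorn (overflow 27)
  41÷1 = 41 each, +1 to first 0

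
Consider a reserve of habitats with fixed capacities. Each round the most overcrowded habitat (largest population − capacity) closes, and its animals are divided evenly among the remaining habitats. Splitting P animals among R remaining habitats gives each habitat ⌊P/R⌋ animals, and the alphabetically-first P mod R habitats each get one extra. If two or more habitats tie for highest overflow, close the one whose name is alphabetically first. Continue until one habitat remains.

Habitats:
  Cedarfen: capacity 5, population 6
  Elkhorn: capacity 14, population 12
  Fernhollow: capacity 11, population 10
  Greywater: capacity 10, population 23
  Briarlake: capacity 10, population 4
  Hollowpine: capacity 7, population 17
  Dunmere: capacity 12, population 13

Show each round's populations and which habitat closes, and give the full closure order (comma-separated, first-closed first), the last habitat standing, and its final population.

Closure order: Greywater, Hollowpine, Cedarfen, Dunmere, Fernhollow, Elkhorn
Last habitat: Briarlake with 85 animals

Round 1: Briarlake=4 Cedarfen=6 Dunmere=13 Elkhorn=12 Fernhollow=10 Greywater=23 Hollowpine=17 → close Greywater (overflow 13)
  23÷6 = 3 each, +1 to first 5
Round 2: Briarlake=8 Cedarfen=10 Dunmere=17 Elkhorn=16 Fernhollow=14 Hollowpine=20 → close Hollowpine (overflow 13)
  20÷5 = 4 each, +1 to first 0
Round 3: Briarlake=12 Cedarfen=14 Dunmere=21 Elkhorn=20 Fernhollow=18 → close Cedarfen (overflow 9)
  14÷4 = 3 each, +1 to first 2
Round 4: Briarlake=16 Dunmere=25 Elkhorn=23 Fernhollow=21 → close Dunmere (overflow 13)
  25÷3 = 8 each, +1 to first 1
Round 5: Briarlake=25 Elkhorn=31 Fernhollow=29 → close Fernhollow (overflow 18)
  29÷2 = 14 each, +1 to first 1
Round 6: Briarlake=40 Elkhorn=45 → close Elkhorn (overflow 31)
  45÷1 = 45 each, +1 to first 0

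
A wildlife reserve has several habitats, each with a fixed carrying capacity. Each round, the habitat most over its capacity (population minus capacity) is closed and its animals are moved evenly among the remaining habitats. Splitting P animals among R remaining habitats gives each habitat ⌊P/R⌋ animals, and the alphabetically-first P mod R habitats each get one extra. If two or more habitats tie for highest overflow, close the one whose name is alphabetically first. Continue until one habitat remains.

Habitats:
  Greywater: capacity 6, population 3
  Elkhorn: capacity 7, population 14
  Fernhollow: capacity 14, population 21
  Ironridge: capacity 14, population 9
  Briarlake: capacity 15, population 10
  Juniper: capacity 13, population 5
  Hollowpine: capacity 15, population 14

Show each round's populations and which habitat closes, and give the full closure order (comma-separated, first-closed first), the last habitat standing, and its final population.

Closure order: Elkhorn, Fernhollow, Hollowpine, Briarlake, Greywater, Ironridge
Last habitat: Juniper with 76 animals

Round 1: Briarlake=10 Elkhorn=14 Fernhollow=21 Greywater=3 Hollowpine=14 Ironridge=9 Juniper=5 → close Elkhorn (overflow 7)
  14÷6 = 2 each, +1 to first 2
Round 2: Briarlake=13 Fernhollow=24 Greywater=5 Hollowpine=16 Ironridge=11 Juniper=7 → close Fernhollow (overflow 10)
  24÷5 = 4 each, +1 to first 4
Round 3: Briarlake=18 Greywater=10 Hollowpine=21 Ironridge=16 Juniper=11 → close Hollowpine (overflow 6)
  21÷4 = 5 each, +1 to first 1
Round 4: Briarlake=24 Greywater=15 Ironridge=21 Juniper=16 → close Briarlake (overflow 9)
  24÷3 = 8 each, +1 to first 0
Round 5: Greywater=23 Ironridge=29 Juniper=24 → close Greywater (overflow 17)
  23÷2 = 11 each, +1 to first 1
Round 6: Ironridge=41 Juniper=35 → close Ironridge (overflow 27)
  41÷1 = 41 each, +1 to first 0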